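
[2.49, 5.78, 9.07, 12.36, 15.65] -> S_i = 2.49 + 3.29*i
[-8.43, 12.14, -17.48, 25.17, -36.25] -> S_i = -8.43*(-1.44)^i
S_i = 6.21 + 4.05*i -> [6.21, 10.26, 14.31, 18.36, 22.41]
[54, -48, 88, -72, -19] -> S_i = Random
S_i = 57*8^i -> [57, 456, 3648, 29184, 233472]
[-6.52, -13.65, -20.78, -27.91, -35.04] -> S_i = -6.52 + -7.13*i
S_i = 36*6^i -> [36, 216, 1296, 7776, 46656]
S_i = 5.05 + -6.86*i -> [5.05, -1.81, -8.67, -15.53, -22.39]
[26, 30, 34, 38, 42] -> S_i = 26 + 4*i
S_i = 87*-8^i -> [87, -696, 5568, -44544, 356352]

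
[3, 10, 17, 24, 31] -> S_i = 3 + 7*i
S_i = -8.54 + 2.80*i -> [-8.54, -5.74, -2.94, -0.14, 2.66]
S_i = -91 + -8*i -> [-91, -99, -107, -115, -123]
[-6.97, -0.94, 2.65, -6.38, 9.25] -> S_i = Random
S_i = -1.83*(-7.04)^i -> [-1.83, 12.88, -90.7, 638.51, -4495.12]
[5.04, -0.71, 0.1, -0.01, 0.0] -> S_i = 5.04*(-0.14)^i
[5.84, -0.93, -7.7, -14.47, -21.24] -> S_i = 5.84 + -6.77*i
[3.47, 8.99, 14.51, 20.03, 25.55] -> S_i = 3.47 + 5.52*i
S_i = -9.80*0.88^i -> [-9.8, -8.62, -7.59, -6.68, -5.88]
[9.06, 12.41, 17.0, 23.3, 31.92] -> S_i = 9.06*1.37^i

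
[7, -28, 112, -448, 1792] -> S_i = 7*-4^i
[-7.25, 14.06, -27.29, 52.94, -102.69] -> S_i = -7.25*(-1.94)^i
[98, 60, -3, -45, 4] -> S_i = Random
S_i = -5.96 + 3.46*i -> [-5.96, -2.5, 0.96, 4.42, 7.88]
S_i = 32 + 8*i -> [32, 40, 48, 56, 64]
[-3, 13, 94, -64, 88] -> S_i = Random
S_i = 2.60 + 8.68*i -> [2.6, 11.28, 19.96, 28.64, 37.32]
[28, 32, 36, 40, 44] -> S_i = 28 + 4*i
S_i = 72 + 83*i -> [72, 155, 238, 321, 404]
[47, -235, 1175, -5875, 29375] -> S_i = 47*-5^i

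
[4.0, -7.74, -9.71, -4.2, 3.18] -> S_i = Random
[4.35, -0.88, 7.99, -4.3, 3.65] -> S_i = Random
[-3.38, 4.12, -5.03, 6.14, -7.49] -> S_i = -3.38*(-1.22)^i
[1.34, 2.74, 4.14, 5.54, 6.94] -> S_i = 1.34 + 1.40*i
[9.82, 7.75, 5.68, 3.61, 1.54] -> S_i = 9.82 + -2.07*i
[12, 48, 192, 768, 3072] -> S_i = 12*4^i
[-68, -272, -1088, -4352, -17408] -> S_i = -68*4^i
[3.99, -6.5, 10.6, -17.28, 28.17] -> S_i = 3.99*(-1.63)^i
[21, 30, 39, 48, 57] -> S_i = 21 + 9*i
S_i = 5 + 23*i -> [5, 28, 51, 74, 97]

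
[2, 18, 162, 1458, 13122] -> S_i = 2*9^i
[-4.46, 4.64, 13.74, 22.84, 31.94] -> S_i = -4.46 + 9.10*i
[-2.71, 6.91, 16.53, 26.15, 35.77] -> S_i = -2.71 + 9.62*i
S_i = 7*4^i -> [7, 28, 112, 448, 1792]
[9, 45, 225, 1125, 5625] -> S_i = 9*5^i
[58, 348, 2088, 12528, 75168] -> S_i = 58*6^i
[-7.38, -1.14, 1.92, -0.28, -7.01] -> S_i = Random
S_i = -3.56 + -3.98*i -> [-3.56, -7.54, -11.52, -15.5, -19.48]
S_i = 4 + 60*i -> [4, 64, 124, 184, 244]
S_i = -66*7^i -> [-66, -462, -3234, -22638, -158466]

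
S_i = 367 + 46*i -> [367, 413, 459, 505, 551]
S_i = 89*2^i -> [89, 178, 356, 712, 1424]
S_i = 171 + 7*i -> [171, 178, 185, 192, 199]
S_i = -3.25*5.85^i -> [-3.25, -19.01, -111.22, -650.66, -3806.33]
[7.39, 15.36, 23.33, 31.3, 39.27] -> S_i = 7.39 + 7.97*i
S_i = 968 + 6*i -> [968, 974, 980, 986, 992]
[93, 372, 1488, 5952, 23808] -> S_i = 93*4^i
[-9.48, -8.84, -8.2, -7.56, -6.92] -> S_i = -9.48 + 0.64*i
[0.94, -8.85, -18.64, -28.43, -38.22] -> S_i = 0.94 + -9.79*i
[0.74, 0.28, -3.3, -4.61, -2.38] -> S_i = Random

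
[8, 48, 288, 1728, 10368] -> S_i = 8*6^i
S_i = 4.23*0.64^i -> [4.23, 2.71, 1.73, 1.11, 0.71]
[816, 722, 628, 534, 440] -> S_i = 816 + -94*i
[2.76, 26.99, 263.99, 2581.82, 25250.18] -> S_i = 2.76*9.78^i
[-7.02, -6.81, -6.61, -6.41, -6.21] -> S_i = -7.02*0.97^i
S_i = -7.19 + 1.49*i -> [-7.19, -5.7, -4.21, -2.72, -1.23]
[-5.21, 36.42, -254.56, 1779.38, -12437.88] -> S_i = -5.21*(-6.99)^i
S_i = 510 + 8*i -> [510, 518, 526, 534, 542]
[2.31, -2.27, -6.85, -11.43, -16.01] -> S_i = 2.31 + -4.58*i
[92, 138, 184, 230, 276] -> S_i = 92 + 46*i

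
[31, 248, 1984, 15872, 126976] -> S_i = 31*8^i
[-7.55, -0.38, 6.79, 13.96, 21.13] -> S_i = -7.55 + 7.17*i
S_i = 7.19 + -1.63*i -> [7.19, 5.56, 3.93, 2.3, 0.67]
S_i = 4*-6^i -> [4, -24, 144, -864, 5184]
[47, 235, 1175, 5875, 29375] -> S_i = 47*5^i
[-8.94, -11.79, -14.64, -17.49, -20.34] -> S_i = -8.94 + -2.85*i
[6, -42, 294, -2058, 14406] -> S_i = 6*-7^i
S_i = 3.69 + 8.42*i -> [3.69, 12.11, 20.53, 28.95, 37.37]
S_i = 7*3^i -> [7, 21, 63, 189, 567]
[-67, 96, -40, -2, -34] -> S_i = Random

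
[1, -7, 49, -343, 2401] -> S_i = 1*-7^i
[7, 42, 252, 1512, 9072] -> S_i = 7*6^i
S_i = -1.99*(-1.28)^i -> [-1.99, 2.55, -3.26, 4.17, -5.34]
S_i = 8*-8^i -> [8, -64, 512, -4096, 32768]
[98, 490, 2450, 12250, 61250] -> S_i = 98*5^i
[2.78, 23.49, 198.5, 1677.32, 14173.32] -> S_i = 2.78*8.45^i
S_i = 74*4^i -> [74, 296, 1184, 4736, 18944]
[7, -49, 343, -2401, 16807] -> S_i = 7*-7^i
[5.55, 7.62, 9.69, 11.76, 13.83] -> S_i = 5.55 + 2.07*i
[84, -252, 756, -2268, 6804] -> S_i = 84*-3^i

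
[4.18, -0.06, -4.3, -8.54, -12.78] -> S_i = 4.18 + -4.24*i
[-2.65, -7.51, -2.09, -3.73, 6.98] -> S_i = Random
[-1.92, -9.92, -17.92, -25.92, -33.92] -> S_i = -1.92 + -8.00*i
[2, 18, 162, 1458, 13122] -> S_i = 2*9^i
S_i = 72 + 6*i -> [72, 78, 84, 90, 96]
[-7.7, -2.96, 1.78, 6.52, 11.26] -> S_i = -7.70 + 4.74*i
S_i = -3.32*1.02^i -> [-3.32, -3.39, -3.45, -3.52, -3.59]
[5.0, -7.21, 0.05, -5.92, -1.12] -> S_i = Random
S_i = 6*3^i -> [6, 18, 54, 162, 486]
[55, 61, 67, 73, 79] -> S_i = 55 + 6*i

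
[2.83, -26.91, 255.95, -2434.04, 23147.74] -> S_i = 2.83*(-9.51)^i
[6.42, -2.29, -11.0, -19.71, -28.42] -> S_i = 6.42 + -8.71*i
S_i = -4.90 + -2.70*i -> [-4.9, -7.6, -10.3, -13.0, -15.7]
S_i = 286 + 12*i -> [286, 298, 310, 322, 334]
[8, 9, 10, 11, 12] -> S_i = 8 + 1*i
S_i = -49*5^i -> [-49, -245, -1225, -6125, -30625]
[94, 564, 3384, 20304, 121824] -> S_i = 94*6^i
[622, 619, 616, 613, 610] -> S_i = 622 + -3*i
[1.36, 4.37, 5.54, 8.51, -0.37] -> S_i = Random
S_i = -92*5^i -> [-92, -460, -2300, -11500, -57500]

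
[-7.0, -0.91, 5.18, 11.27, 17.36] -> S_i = -7.00 + 6.09*i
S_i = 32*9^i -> [32, 288, 2592, 23328, 209952]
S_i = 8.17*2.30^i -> [8.17, 18.79, 43.22, 99.4, 228.63]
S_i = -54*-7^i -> [-54, 378, -2646, 18522, -129654]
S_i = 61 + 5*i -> [61, 66, 71, 76, 81]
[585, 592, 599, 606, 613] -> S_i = 585 + 7*i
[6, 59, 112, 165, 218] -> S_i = 6 + 53*i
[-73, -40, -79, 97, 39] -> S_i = Random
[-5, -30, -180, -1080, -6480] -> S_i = -5*6^i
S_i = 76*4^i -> [76, 304, 1216, 4864, 19456]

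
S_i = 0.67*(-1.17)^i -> [0.67, -0.78, 0.92, -1.07, 1.26]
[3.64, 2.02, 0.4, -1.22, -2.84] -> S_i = 3.64 + -1.62*i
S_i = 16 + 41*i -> [16, 57, 98, 139, 180]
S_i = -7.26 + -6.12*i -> [-7.26, -13.38, -19.5, -25.62, -31.74]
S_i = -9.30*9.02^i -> [-9.3, -83.89, -756.65, -6825.0, -61561.49]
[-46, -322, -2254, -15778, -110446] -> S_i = -46*7^i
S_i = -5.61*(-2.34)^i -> [-5.61, 13.13, -30.72, 71.88, -168.2]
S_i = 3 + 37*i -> [3, 40, 77, 114, 151]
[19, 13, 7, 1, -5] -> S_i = 19 + -6*i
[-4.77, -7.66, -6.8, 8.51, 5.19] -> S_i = Random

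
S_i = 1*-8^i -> [1, -8, 64, -512, 4096]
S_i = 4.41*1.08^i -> [4.41, 4.76, 5.14, 5.56, 6.0]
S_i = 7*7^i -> [7, 49, 343, 2401, 16807]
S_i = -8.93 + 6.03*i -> [-8.93, -2.9, 3.13, 9.16, 15.19]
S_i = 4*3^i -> [4, 12, 36, 108, 324]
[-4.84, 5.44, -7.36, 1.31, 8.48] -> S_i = Random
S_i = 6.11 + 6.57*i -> [6.11, 12.68, 19.25, 25.82, 32.39]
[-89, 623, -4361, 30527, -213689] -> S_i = -89*-7^i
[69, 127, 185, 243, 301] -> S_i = 69 + 58*i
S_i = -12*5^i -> [-12, -60, -300, -1500, -7500]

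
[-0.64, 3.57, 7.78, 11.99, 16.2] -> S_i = -0.64 + 4.21*i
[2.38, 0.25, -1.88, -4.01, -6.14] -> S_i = 2.38 + -2.13*i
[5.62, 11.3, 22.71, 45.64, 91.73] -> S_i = 5.62*2.01^i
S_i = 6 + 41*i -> [6, 47, 88, 129, 170]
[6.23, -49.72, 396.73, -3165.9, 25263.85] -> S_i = 6.23*(-7.98)^i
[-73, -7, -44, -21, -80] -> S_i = Random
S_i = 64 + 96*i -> [64, 160, 256, 352, 448]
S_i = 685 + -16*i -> [685, 669, 653, 637, 621]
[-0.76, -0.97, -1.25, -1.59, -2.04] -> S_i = -0.76*1.28^i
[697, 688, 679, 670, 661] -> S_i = 697 + -9*i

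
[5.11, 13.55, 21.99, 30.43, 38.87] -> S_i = 5.11 + 8.44*i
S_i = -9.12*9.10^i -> [-9.12, -82.99, -755.23, -6872.57, -62540.36]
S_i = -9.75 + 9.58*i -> [-9.75, -0.17, 9.41, 18.99, 28.57]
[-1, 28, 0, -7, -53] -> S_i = Random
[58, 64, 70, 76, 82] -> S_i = 58 + 6*i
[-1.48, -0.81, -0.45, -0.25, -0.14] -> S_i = -1.48*0.55^i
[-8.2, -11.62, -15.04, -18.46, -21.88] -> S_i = -8.20 + -3.42*i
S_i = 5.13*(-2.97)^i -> [5.13, -15.24, 45.25, -134.4, 399.16]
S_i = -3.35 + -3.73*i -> [-3.35, -7.08, -10.81, -14.54, -18.27]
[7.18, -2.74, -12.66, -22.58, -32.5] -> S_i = 7.18 + -9.92*i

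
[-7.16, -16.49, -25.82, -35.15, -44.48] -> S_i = -7.16 + -9.33*i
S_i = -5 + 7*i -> [-5, 2, 9, 16, 23]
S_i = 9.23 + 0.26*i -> [9.23, 9.49, 9.75, 10.01, 10.27]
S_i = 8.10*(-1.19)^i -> [8.1, -9.64, 11.47, -13.65, 16.24]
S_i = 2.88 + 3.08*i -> [2.88, 5.96, 9.04, 12.12, 15.2]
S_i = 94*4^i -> [94, 376, 1504, 6016, 24064]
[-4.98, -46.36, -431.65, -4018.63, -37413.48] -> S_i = -4.98*9.31^i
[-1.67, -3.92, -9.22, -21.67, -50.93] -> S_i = -1.67*2.35^i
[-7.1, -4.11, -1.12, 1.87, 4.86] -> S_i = -7.10 + 2.99*i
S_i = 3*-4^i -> [3, -12, 48, -192, 768]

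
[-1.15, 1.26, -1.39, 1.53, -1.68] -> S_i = -1.15*(-1.10)^i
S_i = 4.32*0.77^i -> [4.32, 3.33, 2.56, 1.97, 1.52]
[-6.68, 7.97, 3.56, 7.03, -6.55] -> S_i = Random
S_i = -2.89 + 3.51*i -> [-2.89, 0.62, 4.13, 7.64, 11.15]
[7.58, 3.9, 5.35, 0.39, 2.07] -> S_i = Random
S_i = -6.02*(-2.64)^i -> [-6.02, 15.89, -41.96, 110.77, -292.42]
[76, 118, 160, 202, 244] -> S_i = 76 + 42*i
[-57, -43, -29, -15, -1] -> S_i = -57 + 14*i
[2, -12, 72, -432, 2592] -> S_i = 2*-6^i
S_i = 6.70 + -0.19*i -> [6.7, 6.51, 6.32, 6.13, 5.94]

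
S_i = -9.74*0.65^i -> [-9.74, -6.33, -4.12, -2.67, -1.74]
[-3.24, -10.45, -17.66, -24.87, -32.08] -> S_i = -3.24 + -7.21*i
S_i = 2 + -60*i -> [2, -58, -118, -178, -238]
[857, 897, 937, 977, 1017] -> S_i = 857 + 40*i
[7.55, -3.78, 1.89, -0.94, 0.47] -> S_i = 7.55*(-0.50)^i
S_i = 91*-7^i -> [91, -637, 4459, -31213, 218491]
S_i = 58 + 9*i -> [58, 67, 76, 85, 94]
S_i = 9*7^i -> [9, 63, 441, 3087, 21609]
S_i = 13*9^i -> [13, 117, 1053, 9477, 85293]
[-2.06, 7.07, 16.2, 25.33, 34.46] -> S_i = -2.06 + 9.13*i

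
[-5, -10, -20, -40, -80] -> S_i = -5*2^i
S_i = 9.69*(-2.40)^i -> [9.69, -23.26, 55.81, -133.95, 321.49]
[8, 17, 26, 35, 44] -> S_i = 8 + 9*i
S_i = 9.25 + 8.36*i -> [9.25, 17.61, 25.97, 34.33, 42.69]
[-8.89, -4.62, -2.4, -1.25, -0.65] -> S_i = -8.89*0.52^i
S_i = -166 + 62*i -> [-166, -104, -42, 20, 82]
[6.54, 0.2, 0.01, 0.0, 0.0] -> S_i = 6.54*0.03^i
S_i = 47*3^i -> [47, 141, 423, 1269, 3807]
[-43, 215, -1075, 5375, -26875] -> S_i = -43*-5^i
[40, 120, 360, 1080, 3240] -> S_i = 40*3^i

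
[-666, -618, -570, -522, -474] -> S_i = -666 + 48*i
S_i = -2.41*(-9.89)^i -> [-2.41, 23.83, -235.73, 2331.34, -23056.97]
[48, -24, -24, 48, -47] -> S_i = Random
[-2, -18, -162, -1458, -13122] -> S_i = -2*9^i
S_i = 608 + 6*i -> [608, 614, 620, 626, 632]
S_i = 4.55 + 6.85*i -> [4.55, 11.4, 18.25, 25.1, 31.95]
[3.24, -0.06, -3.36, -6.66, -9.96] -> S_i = 3.24 + -3.30*i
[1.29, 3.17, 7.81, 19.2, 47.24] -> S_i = 1.29*2.46^i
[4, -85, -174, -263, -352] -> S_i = 4 + -89*i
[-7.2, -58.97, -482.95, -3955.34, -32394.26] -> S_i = -7.20*8.19^i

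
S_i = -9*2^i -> [-9, -18, -36, -72, -144]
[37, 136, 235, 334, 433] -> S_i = 37 + 99*i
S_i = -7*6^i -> [-7, -42, -252, -1512, -9072]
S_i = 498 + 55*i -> [498, 553, 608, 663, 718]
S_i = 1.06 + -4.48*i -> [1.06, -3.42, -7.9, -12.38, -16.86]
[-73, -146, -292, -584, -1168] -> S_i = -73*2^i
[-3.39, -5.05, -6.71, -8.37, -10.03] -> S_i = -3.39 + -1.66*i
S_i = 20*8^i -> [20, 160, 1280, 10240, 81920]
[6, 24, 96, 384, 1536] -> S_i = 6*4^i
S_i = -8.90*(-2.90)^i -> [-8.9, 25.81, -74.85, 217.06, -629.48]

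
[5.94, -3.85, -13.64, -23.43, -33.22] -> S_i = 5.94 + -9.79*i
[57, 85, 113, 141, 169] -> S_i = 57 + 28*i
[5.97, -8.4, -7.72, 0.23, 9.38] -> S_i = Random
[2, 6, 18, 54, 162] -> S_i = 2*3^i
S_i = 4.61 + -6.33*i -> [4.61, -1.72, -8.05, -14.38, -20.71]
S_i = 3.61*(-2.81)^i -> [3.61, -10.14, 28.5, -80.1, 225.08]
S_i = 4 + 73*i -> [4, 77, 150, 223, 296]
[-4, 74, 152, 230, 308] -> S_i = -4 + 78*i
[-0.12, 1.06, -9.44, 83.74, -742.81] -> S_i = -0.12*(-8.87)^i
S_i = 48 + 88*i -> [48, 136, 224, 312, 400]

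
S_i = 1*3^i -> [1, 3, 9, 27, 81]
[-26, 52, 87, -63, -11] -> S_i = Random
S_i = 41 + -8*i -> [41, 33, 25, 17, 9]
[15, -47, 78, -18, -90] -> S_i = Random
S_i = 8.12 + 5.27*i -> [8.12, 13.39, 18.66, 23.93, 29.2]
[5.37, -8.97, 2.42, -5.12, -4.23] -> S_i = Random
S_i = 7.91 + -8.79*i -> [7.91, -0.88, -9.67, -18.46, -27.25]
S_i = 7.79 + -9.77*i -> [7.79, -1.98, -11.75, -21.52, -31.29]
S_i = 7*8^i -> [7, 56, 448, 3584, 28672]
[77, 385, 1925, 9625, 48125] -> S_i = 77*5^i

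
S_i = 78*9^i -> [78, 702, 6318, 56862, 511758]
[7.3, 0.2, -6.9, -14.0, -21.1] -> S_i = 7.30 + -7.10*i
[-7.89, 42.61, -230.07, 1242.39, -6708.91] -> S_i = -7.89*(-5.40)^i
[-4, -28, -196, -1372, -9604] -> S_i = -4*7^i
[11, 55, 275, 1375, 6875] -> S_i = 11*5^i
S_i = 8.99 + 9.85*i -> [8.99, 18.84, 28.69, 38.54, 48.39]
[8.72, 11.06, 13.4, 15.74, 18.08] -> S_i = 8.72 + 2.34*i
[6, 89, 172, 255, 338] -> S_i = 6 + 83*i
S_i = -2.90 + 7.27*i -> [-2.9, 4.37, 11.64, 18.91, 26.18]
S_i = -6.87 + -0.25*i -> [-6.87, -7.12, -7.37, -7.62, -7.87]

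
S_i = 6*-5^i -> [6, -30, 150, -750, 3750]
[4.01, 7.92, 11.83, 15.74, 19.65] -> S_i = 4.01 + 3.91*i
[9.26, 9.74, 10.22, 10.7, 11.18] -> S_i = 9.26 + 0.48*i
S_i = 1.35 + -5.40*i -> [1.35, -4.05, -9.45, -14.85, -20.25]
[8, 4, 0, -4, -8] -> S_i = 8 + -4*i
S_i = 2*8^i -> [2, 16, 128, 1024, 8192]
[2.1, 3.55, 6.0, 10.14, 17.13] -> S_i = 2.10*1.69^i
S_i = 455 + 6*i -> [455, 461, 467, 473, 479]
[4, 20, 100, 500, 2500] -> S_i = 4*5^i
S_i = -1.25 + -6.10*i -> [-1.25, -7.35, -13.45, -19.55, -25.65]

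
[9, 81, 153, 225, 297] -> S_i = 9 + 72*i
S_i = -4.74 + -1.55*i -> [-4.74, -6.29, -7.84, -9.39, -10.94]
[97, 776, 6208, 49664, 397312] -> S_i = 97*8^i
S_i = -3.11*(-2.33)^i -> [-3.11, 7.25, -16.88, 39.34, -91.66]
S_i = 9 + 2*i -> [9, 11, 13, 15, 17]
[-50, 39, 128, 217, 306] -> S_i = -50 + 89*i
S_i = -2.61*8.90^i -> [-2.61, -23.23, -206.74, -1839.97, -16375.72]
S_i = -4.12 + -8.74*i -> [-4.12, -12.86, -21.6, -30.34, -39.08]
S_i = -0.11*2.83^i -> [-0.11, -0.31, -0.88, -2.49, -7.06]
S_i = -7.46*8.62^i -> [-7.46, -64.31, -554.31, -4778.16, -41187.73]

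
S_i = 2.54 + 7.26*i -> [2.54, 9.8, 17.06, 24.32, 31.58]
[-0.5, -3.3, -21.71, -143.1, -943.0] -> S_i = -0.50*6.59^i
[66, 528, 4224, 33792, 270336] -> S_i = 66*8^i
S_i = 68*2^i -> [68, 136, 272, 544, 1088]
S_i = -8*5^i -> [-8, -40, -200, -1000, -5000]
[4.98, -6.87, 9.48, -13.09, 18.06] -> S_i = 4.98*(-1.38)^i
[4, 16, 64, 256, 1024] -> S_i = 4*4^i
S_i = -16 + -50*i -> [-16, -66, -116, -166, -216]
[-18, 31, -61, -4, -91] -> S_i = Random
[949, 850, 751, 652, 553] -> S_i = 949 + -99*i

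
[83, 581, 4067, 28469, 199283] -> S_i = 83*7^i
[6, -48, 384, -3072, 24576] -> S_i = 6*-8^i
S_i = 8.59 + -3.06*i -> [8.59, 5.53, 2.47, -0.59, -3.65]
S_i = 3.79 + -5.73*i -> [3.79, -1.94, -7.67, -13.4, -19.13]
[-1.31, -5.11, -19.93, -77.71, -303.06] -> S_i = -1.31*3.90^i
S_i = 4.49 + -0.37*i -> [4.49, 4.12, 3.75, 3.38, 3.01]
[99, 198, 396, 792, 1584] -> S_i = 99*2^i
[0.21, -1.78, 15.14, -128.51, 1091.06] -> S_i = 0.21*(-8.49)^i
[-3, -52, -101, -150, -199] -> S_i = -3 + -49*i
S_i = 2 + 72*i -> [2, 74, 146, 218, 290]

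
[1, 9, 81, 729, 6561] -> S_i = 1*9^i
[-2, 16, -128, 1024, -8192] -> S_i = -2*-8^i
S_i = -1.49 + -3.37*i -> [-1.49, -4.86, -8.23, -11.6, -14.97]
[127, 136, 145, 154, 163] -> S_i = 127 + 9*i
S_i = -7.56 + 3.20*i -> [-7.56, -4.36, -1.16, 2.04, 5.24]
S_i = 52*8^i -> [52, 416, 3328, 26624, 212992]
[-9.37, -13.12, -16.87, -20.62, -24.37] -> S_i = -9.37 + -3.75*i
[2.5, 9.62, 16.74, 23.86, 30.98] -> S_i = 2.50 + 7.12*i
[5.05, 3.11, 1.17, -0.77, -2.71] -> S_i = 5.05 + -1.94*i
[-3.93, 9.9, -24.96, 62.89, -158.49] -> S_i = -3.93*(-2.52)^i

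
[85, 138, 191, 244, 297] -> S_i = 85 + 53*i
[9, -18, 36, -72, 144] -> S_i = 9*-2^i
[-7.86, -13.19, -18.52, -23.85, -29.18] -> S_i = -7.86 + -5.33*i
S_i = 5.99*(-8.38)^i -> [5.99, -50.2, 420.64, -3525.0, 29539.48]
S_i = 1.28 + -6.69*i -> [1.28, -5.41, -12.1, -18.79, -25.48]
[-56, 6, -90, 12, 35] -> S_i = Random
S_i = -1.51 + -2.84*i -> [-1.51, -4.35, -7.19, -10.03, -12.87]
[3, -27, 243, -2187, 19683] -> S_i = 3*-9^i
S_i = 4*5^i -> [4, 20, 100, 500, 2500]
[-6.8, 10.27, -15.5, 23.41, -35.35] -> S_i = -6.80*(-1.51)^i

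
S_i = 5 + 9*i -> [5, 14, 23, 32, 41]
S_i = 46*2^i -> [46, 92, 184, 368, 736]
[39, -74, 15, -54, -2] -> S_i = Random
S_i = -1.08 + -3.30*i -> [-1.08, -4.38, -7.68, -10.98, -14.28]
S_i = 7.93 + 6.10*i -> [7.93, 14.03, 20.13, 26.23, 32.33]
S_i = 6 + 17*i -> [6, 23, 40, 57, 74]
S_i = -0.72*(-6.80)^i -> [-0.72, 4.9, -33.29, 226.39, -1539.46]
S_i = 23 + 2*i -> [23, 25, 27, 29, 31]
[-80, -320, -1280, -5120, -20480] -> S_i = -80*4^i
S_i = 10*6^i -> [10, 60, 360, 2160, 12960]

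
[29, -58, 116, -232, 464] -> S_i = 29*-2^i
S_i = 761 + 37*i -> [761, 798, 835, 872, 909]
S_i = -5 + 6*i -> [-5, 1, 7, 13, 19]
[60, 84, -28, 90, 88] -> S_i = Random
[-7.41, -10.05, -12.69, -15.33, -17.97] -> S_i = -7.41 + -2.64*i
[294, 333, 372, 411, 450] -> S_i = 294 + 39*i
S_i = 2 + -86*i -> [2, -84, -170, -256, -342]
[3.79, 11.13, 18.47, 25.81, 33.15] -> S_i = 3.79 + 7.34*i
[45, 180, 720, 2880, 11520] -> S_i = 45*4^i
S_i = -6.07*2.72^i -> [-6.07, -16.51, -44.91, -122.15, -332.25]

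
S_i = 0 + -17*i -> [0, -17, -34, -51, -68]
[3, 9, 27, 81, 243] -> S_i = 3*3^i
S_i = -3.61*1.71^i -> [-3.61, -6.17, -10.56, -18.05, -30.87]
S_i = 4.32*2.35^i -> [4.32, 10.15, 23.86, 56.06, 131.75]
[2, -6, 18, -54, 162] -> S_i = 2*-3^i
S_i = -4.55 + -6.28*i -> [-4.55, -10.83, -17.11, -23.39, -29.67]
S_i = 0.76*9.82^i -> [0.76, 7.46, 73.29, 719.69, 7067.4]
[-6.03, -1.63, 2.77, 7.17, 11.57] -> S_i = -6.03 + 4.40*i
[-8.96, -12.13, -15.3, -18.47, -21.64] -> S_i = -8.96 + -3.17*i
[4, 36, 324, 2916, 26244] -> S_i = 4*9^i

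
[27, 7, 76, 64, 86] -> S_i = Random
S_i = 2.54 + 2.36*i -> [2.54, 4.9, 7.26, 9.62, 11.98]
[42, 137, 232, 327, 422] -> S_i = 42 + 95*i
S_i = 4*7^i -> [4, 28, 196, 1372, 9604]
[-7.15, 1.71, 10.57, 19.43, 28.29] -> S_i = -7.15 + 8.86*i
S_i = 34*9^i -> [34, 306, 2754, 24786, 223074]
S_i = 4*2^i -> [4, 8, 16, 32, 64]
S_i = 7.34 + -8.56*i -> [7.34, -1.22, -9.78, -18.34, -26.9]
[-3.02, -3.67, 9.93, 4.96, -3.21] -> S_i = Random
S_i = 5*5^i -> [5, 25, 125, 625, 3125]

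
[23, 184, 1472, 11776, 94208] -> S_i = 23*8^i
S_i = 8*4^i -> [8, 32, 128, 512, 2048]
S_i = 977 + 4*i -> [977, 981, 985, 989, 993]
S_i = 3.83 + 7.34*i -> [3.83, 11.17, 18.51, 25.85, 33.19]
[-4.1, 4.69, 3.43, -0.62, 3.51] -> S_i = Random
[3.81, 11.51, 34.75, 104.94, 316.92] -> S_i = 3.81*3.02^i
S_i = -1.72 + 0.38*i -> [-1.72, -1.34, -0.96, -0.58, -0.2]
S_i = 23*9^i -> [23, 207, 1863, 16767, 150903]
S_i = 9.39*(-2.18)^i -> [9.39, -20.47, 44.63, -97.28, 212.08]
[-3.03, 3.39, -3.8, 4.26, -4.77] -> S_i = -3.03*(-1.12)^i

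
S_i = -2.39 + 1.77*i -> [-2.39, -0.62, 1.15, 2.92, 4.69]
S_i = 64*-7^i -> [64, -448, 3136, -21952, 153664]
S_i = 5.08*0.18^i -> [5.08, 0.91, 0.16, 0.03, 0.01]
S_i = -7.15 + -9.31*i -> [-7.15, -16.46, -25.77, -35.08, -44.39]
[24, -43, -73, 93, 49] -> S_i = Random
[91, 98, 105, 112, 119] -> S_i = 91 + 7*i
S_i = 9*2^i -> [9, 18, 36, 72, 144]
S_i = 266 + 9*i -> [266, 275, 284, 293, 302]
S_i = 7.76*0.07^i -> [7.76, 0.54, 0.04, 0.0, 0.0]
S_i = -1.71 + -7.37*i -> [-1.71, -9.08, -16.45, -23.82, -31.19]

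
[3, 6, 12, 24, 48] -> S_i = 3*2^i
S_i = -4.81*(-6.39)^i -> [-4.81, 30.74, -196.4, 1255.01, -8019.52]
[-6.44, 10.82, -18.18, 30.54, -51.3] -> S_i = -6.44*(-1.68)^i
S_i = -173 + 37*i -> [-173, -136, -99, -62, -25]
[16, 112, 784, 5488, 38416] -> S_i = 16*7^i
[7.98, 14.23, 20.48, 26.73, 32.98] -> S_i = 7.98 + 6.25*i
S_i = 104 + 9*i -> [104, 113, 122, 131, 140]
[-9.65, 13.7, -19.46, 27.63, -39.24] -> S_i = -9.65*(-1.42)^i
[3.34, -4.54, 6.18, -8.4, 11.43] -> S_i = 3.34*(-1.36)^i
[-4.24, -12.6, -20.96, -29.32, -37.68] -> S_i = -4.24 + -8.36*i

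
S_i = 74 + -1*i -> [74, 73, 72, 71, 70]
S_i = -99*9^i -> [-99, -891, -8019, -72171, -649539]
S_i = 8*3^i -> [8, 24, 72, 216, 648]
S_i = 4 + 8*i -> [4, 12, 20, 28, 36]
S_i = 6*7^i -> [6, 42, 294, 2058, 14406]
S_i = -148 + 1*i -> [-148, -147, -146, -145, -144]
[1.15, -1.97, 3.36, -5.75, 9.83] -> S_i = 1.15*(-1.71)^i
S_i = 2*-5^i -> [2, -10, 50, -250, 1250]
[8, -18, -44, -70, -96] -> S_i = 8 + -26*i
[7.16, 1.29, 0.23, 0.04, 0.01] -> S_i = 7.16*0.18^i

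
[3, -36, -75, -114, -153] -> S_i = 3 + -39*i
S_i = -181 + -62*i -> [-181, -243, -305, -367, -429]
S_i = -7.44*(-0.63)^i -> [-7.44, 4.69, -2.95, 1.86, -1.17]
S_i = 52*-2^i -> [52, -104, 208, -416, 832]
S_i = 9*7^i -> [9, 63, 441, 3087, 21609]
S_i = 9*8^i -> [9, 72, 576, 4608, 36864]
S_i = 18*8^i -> [18, 144, 1152, 9216, 73728]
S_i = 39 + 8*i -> [39, 47, 55, 63, 71]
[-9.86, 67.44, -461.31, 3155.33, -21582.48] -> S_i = -9.86*(-6.84)^i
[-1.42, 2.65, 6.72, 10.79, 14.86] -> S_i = -1.42 + 4.07*i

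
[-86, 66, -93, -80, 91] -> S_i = Random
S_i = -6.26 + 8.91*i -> [-6.26, 2.65, 11.56, 20.47, 29.38]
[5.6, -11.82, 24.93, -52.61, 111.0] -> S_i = 5.60*(-2.11)^i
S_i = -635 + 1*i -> [-635, -634, -633, -632, -631]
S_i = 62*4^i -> [62, 248, 992, 3968, 15872]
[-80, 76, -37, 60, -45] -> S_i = Random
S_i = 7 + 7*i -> [7, 14, 21, 28, 35]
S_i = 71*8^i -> [71, 568, 4544, 36352, 290816]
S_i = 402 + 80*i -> [402, 482, 562, 642, 722]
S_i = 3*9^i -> [3, 27, 243, 2187, 19683]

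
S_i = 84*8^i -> [84, 672, 5376, 43008, 344064]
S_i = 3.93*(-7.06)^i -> [3.93, -27.75, 195.89, -1382.95, 9763.63]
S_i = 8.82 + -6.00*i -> [8.82, 2.82, -3.18, -9.18, -15.18]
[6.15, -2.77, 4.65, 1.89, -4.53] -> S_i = Random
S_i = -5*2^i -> [-5, -10, -20, -40, -80]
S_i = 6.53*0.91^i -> [6.53, 5.94, 5.41, 4.92, 4.48]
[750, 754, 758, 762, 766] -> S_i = 750 + 4*i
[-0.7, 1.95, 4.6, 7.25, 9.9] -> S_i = -0.70 + 2.65*i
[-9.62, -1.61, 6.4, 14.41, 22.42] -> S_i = -9.62 + 8.01*i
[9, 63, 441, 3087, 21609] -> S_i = 9*7^i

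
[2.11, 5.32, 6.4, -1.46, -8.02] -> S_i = Random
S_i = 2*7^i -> [2, 14, 98, 686, 4802]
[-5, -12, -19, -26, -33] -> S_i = -5 + -7*i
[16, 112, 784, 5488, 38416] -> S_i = 16*7^i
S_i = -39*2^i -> [-39, -78, -156, -312, -624]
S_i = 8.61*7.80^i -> [8.61, 67.16, 523.83, 4085.89, 31869.96]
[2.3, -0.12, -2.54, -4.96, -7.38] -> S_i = 2.30 + -2.42*i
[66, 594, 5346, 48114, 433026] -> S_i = 66*9^i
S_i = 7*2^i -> [7, 14, 28, 56, 112]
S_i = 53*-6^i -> [53, -318, 1908, -11448, 68688]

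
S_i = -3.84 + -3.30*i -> [-3.84, -7.14, -10.44, -13.74, -17.04]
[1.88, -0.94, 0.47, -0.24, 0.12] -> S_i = 1.88*(-0.50)^i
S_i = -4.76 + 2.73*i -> [-4.76, -2.03, 0.7, 3.43, 6.16]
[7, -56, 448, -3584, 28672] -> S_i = 7*-8^i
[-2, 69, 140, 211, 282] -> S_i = -2 + 71*i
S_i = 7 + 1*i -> [7, 8, 9, 10, 11]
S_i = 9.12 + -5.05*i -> [9.12, 4.07, -0.98, -6.03, -11.08]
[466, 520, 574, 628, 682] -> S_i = 466 + 54*i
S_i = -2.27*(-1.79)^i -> [-2.27, 4.06, -7.27, 13.02, -23.3]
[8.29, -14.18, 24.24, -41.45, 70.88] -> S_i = 8.29*(-1.71)^i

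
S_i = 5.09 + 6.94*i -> [5.09, 12.03, 18.97, 25.91, 32.85]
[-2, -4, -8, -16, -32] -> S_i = -2*2^i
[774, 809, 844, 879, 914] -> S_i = 774 + 35*i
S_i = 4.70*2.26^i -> [4.7, 10.62, 24.01, 54.25, 122.61]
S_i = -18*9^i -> [-18, -162, -1458, -13122, -118098]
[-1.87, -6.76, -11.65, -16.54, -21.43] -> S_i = -1.87 + -4.89*i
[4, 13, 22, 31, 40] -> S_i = 4 + 9*i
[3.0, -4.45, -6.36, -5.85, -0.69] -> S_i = Random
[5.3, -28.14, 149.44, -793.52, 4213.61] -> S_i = 5.30*(-5.31)^i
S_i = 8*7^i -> [8, 56, 392, 2744, 19208]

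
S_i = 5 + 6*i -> [5, 11, 17, 23, 29]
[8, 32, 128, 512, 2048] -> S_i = 8*4^i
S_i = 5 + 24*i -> [5, 29, 53, 77, 101]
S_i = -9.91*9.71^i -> [-9.91, -96.23, -934.36, -9072.59, -88094.86]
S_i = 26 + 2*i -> [26, 28, 30, 32, 34]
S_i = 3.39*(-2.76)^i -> [3.39, -9.36, 25.82, -71.27, 196.71]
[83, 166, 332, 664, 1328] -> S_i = 83*2^i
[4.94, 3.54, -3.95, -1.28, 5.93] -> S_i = Random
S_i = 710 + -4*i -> [710, 706, 702, 698, 694]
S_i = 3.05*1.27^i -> [3.05, 3.87, 4.92, 6.25, 7.93]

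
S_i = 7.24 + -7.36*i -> [7.24, -0.12, -7.48, -14.84, -22.2]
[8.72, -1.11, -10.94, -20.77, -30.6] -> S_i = 8.72 + -9.83*i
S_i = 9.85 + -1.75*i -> [9.85, 8.1, 6.35, 4.6, 2.85]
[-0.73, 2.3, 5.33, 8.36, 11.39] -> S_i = -0.73 + 3.03*i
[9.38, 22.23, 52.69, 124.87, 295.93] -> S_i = 9.38*2.37^i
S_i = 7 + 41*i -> [7, 48, 89, 130, 171]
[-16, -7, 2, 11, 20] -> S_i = -16 + 9*i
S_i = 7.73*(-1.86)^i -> [7.73, -14.38, 26.74, -49.74, 92.52]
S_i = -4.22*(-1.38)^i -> [-4.22, 5.82, -8.04, 11.09, -15.3]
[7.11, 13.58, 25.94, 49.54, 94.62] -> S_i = 7.11*1.91^i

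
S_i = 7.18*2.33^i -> [7.18, 16.73, 38.98, 90.82, 211.62]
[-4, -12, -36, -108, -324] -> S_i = -4*3^i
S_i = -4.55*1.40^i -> [-4.55, -6.37, -8.92, -12.49, -17.48]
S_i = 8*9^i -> [8, 72, 648, 5832, 52488]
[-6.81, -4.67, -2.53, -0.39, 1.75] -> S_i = -6.81 + 2.14*i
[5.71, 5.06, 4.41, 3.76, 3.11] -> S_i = 5.71 + -0.65*i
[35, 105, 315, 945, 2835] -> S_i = 35*3^i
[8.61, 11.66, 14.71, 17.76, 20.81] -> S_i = 8.61 + 3.05*i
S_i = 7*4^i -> [7, 28, 112, 448, 1792]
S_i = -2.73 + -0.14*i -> [-2.73, -2.87, -3.01, -3.15, -3.29]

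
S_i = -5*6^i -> [-5, -30, -180, -1080, -6480]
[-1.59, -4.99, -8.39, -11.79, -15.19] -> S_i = -1.59 + -3.40*i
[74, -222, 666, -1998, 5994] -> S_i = 74*-3^i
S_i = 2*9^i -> [2, 18, 162, 1458, 13122]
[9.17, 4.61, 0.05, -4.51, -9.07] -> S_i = 9.17 + -4.56*i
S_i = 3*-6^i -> [3, -18, 108, -648, 3888]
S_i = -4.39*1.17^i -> [-4.39, -5.14, -6.01, -7.03, -8.23]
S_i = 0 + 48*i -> [0, 48, 96, 144, 192]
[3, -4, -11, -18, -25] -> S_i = 3 + -7*i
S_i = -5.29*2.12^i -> [-5.29, -11.21, -23.78, -50.4, -106.86]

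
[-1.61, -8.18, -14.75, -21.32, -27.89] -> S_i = -1.61 + -6.57*i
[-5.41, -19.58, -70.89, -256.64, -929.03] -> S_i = -5.41*3.62^i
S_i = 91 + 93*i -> [91, 184, 277, 370, 463]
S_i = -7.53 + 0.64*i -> [-7.53, -6.89, -6.25, -5.61, -4.97]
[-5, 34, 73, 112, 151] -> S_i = -5 + 39*i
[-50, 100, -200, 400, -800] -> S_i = -50*-2^i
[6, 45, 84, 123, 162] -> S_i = 6 + 39*i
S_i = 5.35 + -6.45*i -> [5.35, -1.1, -7.55, -14.0, -20.45]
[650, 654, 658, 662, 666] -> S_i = 650 + 4*i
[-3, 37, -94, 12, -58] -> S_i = Random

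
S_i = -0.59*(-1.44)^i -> [-0.59, 0.85, -1.22, 1.76, -2.54]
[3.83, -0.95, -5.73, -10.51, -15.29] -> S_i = 3.83 + -4.78*i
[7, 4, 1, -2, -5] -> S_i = 7 + -3*i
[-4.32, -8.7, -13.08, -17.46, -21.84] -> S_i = -4.32 + -4.38*i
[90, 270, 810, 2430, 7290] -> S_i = 90*3^i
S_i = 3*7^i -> [3, 21, 147, 1029, 7203]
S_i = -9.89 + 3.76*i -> [-9.89, -6.13, -2.37, 1.39, 5.15]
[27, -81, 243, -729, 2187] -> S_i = 27*-3^i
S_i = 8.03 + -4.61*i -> [8.03, 3.42, -1.19, -5.8, -10.41]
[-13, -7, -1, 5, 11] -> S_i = -13 + 6*i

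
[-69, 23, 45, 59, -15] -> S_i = Random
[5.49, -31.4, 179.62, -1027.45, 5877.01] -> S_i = 5.49*(-5.72)^i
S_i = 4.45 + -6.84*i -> [4.45, -2.39, -9.23, -16.07, -22.91]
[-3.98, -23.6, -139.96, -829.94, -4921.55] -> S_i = -3.98*5.93^i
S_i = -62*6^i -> [-62, -372, -2232, -13392, -80352]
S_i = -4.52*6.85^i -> [-4.52, -30.96, -212.09, -1452.81, -9951.78]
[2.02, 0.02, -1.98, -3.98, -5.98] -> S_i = 2.02 + -2.00*i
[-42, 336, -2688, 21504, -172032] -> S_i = -42*-8^i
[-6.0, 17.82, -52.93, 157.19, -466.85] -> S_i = -6.00*(-2.97)^i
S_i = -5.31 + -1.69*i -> [-5.31, -7.0, -8.69, -10.38, -12.07]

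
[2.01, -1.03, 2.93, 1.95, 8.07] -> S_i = Random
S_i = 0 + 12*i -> [0, 12, 24, 36, 48]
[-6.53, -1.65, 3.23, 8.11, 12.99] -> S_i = -6.53 + 4.88*i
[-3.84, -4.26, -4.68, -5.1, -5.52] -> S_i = -3.84 + -0.42*i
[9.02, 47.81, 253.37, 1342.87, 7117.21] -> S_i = 9.02*5.30^i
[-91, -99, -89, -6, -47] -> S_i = Random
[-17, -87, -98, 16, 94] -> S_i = Random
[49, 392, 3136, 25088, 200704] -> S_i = 49*8^i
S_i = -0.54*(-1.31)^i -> [-0.54, 0.71, -0.93, 1.21, -1.59]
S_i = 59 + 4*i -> [59, 63, 67, 71, 75]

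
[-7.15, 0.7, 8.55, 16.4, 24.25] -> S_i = -7.15 + 7.85*i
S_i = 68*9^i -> [68, 612, 5508, 49572, 446148]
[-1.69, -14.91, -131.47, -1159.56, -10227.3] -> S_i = -1.69*8.82^i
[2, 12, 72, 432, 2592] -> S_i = 2*6^i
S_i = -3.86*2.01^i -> [-3.86, -7.76, -15.59, -31.35, -63.0]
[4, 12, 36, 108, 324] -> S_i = 4*3^i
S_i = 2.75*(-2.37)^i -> [2.75, -6.52, 15.45, -36.61, 86.76]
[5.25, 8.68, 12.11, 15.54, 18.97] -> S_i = 5.25 + 3.43*i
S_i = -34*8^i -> [-34, -272, -2176, -17408, -139264]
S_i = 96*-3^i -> [96, -288, 864, -2592, 7776]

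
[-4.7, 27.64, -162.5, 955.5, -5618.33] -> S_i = -4.70*(-5.88)^i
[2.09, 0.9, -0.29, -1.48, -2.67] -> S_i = 2.09 + -1.19*i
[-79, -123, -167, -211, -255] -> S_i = -79 + -44*i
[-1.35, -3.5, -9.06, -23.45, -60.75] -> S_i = -1.35*2.59^i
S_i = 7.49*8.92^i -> [7.49, 66.81, 595.95, 5315.89, 47417.78]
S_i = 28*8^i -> [28, 224, 1792, 14336, 114688]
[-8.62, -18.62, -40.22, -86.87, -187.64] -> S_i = -8.62*2.16^i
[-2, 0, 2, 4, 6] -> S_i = -2 + 2*i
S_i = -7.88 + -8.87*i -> [-7.88, -16.75, -25.62, -34.49, -43.36]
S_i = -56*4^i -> [-56, -224, -896, -3584, -14336]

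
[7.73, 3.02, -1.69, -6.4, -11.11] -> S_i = 7.73 + -4.71*i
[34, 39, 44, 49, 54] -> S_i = 34 + 5*i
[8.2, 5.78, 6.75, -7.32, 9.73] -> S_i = Random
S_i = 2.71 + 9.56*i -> [2.71, 12.27, 21.83, 31.39, 40.95]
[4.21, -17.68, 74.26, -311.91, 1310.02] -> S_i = 4.21*(-4.20)^i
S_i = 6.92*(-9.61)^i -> [6.92, -66.5, 639.08, -6141.53, 59020.06]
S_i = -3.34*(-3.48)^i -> [-3.34, 11.62, -40.45, 140.76, -489.85]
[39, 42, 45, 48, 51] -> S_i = 39 + 3*i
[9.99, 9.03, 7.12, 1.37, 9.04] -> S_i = Random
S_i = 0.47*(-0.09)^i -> [0.47, -0.04, 0.0, -0.0, 0.0]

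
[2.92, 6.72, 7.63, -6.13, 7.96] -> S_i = Random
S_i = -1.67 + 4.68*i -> [-1.67, 3.01, 7.69, 12.37, 17.05]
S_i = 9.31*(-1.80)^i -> [9.31, -16.76, 30.16, -54.3, 97.73]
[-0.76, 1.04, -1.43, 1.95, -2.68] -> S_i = -0.76*(-1.37)^i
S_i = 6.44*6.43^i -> [6.44, 41.41, 266.26, 1712.06, 11008.54]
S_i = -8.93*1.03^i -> [-8.93, -9.2, -9.47, -9.76, -10.05]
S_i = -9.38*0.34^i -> [-9.38, -3.19, -1.08, -0.37, -0.13]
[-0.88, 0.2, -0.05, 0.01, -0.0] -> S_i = -0.88*(-0.23)^i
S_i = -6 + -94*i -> [-6, -100, -194, -288, -382]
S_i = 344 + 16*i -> [344, 360, 376, 392, 408]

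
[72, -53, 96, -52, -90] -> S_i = Random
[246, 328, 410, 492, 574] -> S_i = 246 + 82*i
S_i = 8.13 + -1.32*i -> [8.13, 6.81, 5.49, 4.17, 2.85]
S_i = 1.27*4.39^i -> [1.27, 5.58, 24.48, 107.45, 471.7]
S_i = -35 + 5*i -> [-35, -30, -25, -20, -15]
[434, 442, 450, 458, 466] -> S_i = 434 + 8*i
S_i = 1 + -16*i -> [1, -15, -31, -47, -63]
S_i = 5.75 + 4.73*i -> [5.75, 10.48, 15.21, 19.94, 24.67]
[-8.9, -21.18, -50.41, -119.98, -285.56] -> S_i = -8.90*2.38^i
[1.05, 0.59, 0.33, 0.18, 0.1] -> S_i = 1.05*0.56^i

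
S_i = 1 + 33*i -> [1, 34, 67, 100, 133]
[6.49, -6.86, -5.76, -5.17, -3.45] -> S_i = Random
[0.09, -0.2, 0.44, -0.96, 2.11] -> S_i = 0.09*(-2.20)^i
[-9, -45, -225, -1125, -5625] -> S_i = -9*5^i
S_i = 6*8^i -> [6, 48, 384, 3072, 24576]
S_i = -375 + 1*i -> [-375, -374, -373, -372, -371]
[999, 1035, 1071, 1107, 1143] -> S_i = 999 + 36*i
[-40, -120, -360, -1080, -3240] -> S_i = -40*3^i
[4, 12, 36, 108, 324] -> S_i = 4*3^i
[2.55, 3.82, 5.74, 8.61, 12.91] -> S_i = 2.55*1.50^i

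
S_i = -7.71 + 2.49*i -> [-7.71, -5.22, -2.73, -0.24, 2.25]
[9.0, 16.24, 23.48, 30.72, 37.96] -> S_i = 9.00 + 7.24*i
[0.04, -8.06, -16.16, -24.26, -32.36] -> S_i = 0.04 + -8.10*i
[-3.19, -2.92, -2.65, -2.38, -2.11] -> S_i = -3.19 + 0.27*i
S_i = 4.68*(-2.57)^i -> [4.68, -12.03, 30.91, -79.44, 204.16]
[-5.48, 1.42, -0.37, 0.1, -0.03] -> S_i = -5.48*(-0.26)^i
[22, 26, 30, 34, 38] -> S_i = 22 + 4*i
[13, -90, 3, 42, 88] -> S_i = Random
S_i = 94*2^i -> [94, 188, 376, 752, 1504]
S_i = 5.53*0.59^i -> [5.53, 3.26, 1.92, 1.14, 0.67]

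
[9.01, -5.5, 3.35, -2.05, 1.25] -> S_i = 9.01*(-0.61)^i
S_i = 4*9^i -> [4, 36, 324, 2916, 26244]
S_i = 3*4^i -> [3, 12, 48, 192, 768]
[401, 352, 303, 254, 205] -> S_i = 401 + -49*i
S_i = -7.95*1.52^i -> [-7.95, -12.08, -18.37, -27.92, -42.44]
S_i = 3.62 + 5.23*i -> [3.62, 8.85, 14.08, 19.31, 24.54]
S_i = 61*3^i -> [61, 183, 549, 1647, 4941]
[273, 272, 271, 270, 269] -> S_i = 273 + -1*i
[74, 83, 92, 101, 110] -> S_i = 74 + 9*i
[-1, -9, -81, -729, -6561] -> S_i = -1*9^i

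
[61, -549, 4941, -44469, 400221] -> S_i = 61*-9^i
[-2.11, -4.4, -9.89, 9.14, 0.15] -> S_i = Random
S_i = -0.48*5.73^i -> [-0.48, -2.75, -15.76, -90.3, -517.44]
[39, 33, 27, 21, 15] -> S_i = 39 + -6*i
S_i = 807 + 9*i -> [807, 816, 825, 834, 843]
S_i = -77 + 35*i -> [-77, -42, -7, 28, 63]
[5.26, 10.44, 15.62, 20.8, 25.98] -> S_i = 5.26 + 5.18*i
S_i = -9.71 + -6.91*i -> [-9.71, -16.62, -23.53, -30.44, -37.35]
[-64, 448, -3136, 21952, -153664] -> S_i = -64*-7^i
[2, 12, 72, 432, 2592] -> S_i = 2*6^i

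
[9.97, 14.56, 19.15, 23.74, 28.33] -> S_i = 9.97 + 4.59*i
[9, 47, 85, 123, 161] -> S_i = 9 + 38*i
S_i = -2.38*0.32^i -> [-2.38, -0.76, -0.24, -0.08, -0.02]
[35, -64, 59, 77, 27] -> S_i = Random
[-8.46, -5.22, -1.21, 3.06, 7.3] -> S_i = Random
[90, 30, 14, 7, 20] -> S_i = Random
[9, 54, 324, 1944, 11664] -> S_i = 9*6^i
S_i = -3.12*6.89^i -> [-3.12, -21.5, -148.11, -1020.5, -7031.23]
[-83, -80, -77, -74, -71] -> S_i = -83 + 3*i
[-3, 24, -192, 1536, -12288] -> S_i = -3*-8^i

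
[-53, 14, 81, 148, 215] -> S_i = -53 + 67*i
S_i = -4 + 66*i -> [-4, 62, 128, 194, 260]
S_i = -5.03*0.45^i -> [-5.03, -2.26, -1.02, -0.46, -0.21]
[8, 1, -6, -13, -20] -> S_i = 8 + -7*i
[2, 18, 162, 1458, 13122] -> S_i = 2*9^i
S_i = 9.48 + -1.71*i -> [9.48, 7.77, 6.06, 4.35, 2.64]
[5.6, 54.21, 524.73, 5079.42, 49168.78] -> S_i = 5.60*9.68^i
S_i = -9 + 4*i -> [-9, -5, -1, 3, 7]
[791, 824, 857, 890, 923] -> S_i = 791 + 33*i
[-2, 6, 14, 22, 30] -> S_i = -2 + 8*i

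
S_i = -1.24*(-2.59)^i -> [-1.24, 3.21, -8.32, 21.54, -55.8]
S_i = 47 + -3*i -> [47, 44, 41, 38, 35]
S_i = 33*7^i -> [33, 231, 1617, 11319, 79233]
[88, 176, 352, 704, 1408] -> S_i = 88*2^i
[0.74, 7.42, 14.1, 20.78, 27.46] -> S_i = 0.74 + 6.68*i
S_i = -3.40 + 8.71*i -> [-3.4, 5.31, 14.02, 22.73, 31.44]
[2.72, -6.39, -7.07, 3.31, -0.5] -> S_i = Random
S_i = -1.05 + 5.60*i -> [-1.05, 4.55, 10.15, 15.75, 21.35]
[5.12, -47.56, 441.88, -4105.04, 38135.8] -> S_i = 5.12*(-9.29)^i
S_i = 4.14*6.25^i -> [4.14, 25.87, 161.72, 1010.74, 6317.14]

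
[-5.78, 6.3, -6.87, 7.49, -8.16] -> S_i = -5.78*(-1.09)^i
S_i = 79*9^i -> [79, 711, 6399, 57591, 518319]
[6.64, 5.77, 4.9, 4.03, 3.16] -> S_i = 6.64 + -0.87*i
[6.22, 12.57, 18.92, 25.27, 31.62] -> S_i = 6.22 + 6.35*i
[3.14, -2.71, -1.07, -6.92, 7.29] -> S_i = Random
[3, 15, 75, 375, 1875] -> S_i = 3*5^i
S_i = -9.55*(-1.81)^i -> [-9.55, 17.29, -31.29, 56.63, -102.5]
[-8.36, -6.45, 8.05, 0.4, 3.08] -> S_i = Random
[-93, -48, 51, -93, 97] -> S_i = Random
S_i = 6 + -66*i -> [6, -60, -126, -192, -258]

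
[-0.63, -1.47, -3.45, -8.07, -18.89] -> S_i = -0.63*2.34^i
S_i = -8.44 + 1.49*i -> [-8.44, -6.95, -5.46, -3.97, -2.48]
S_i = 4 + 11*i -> [4, 15, 26, 37, 48]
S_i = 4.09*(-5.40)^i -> [4.09, -22.09, 119.26, -644.03, 3477.75]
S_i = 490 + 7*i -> [490, 497, 504, 511, 518]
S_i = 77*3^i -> [77, 231, 693, 2079, 6237]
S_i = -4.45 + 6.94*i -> [-4.45, 2.49, 9.43, 16.37, 23.31]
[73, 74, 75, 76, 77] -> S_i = 73 + 1*i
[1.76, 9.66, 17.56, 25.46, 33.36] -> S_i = 1.76 + 7.90*i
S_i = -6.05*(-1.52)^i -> [-6.05, 9.2, -13.98, 21.25, -32.29]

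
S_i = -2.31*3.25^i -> [-2.31, -7.51, -24.4, -79.3, -257.72]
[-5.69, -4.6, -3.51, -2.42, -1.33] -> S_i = -5.69 + 1.09*i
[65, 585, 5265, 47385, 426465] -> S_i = 65*9^i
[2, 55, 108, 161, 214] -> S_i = 2 + 53*i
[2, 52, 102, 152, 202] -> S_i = 2 + 50*i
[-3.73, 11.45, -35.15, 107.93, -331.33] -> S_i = -3.73*(-3.07)^i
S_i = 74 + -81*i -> [74, -7, -88, -169, -250]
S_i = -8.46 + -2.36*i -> [-8.46, -10.82, -13.18, -15.54, -17.9]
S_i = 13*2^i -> [13, 26, 52, 104, 208]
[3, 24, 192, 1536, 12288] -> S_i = 3*8^i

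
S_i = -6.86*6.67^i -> [-6.86, -45.76, -305.19, -2035.64, -13577.74]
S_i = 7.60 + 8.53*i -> [7.6, 16.13, 24.66, 33.19, 41.72]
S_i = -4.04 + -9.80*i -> [-4.04, -13.84, -23.64, -33.44, -43.24]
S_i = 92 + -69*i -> [92, 23, -46, -115, -184]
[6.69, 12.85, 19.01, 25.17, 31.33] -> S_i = 6.69 + 6.16*i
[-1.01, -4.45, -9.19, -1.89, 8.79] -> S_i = Random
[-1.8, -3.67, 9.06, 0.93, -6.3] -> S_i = Random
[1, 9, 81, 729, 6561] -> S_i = 1*9^i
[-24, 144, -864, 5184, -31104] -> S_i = -24*-6^i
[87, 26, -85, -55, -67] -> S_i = Random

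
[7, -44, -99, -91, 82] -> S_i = Random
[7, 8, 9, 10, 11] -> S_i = 7 + 1*i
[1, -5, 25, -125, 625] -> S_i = 1*-5^i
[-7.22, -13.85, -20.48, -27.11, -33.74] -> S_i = -7.22 + -6.63*i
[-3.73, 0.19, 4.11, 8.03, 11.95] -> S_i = -3.73 + 3.92*i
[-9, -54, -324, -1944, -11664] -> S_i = -9*6^i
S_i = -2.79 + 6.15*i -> [-2.79, 3.36, 9.51, 15.66, 21.81]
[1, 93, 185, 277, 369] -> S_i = 1 + 92*i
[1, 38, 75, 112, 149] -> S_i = 1 + 37*i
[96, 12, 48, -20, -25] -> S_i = Random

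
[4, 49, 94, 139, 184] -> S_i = 4 + 45*i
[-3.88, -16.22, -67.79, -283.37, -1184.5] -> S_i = -3.88*4.18^i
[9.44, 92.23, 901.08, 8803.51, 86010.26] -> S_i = 9.44*9.77^i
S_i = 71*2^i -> [71, 142, 284, 568, 1136]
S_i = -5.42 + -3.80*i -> [-5.42, -9.22, -13.02, -16.82, -20.62]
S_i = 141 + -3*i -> [141, 138, 135, 132, 129]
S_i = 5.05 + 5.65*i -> [5.05, 10.7, 16.35, 22.0, 27.65]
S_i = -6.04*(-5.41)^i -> [-6.04, 32.68, -176.78, 956.38, -5173.99]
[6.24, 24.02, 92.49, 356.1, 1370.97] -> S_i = 6.24*3.85^i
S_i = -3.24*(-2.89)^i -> [-3.24, 9.36, -27.06, 78.21, -226.01]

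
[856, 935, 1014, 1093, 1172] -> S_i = 856 + 79*i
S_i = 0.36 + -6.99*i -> [0.36, -6.63, -13.62, -20.61, -27.6]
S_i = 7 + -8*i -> [7, -1, -9, -17, -25]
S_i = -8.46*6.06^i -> [-8.46, -51.27, -310.68, -1882.73, -11409.35]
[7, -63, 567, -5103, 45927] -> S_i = 7*-9^i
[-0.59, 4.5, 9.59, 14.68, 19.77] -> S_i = -0.59 + 5.09*i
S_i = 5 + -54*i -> [5, -49, -103, -157, -211]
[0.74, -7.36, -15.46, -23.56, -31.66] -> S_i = 0.74 + -8.10*i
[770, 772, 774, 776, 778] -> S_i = 770 + 2*i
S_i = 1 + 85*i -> [1, 86, 171, 256, 341]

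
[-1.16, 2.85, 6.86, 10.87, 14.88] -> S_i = -1.16 + 4.01*i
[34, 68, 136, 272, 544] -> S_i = 34*2^i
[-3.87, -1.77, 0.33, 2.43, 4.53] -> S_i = -3.87 + 2.10*i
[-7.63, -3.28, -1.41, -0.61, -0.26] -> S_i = -7.63*0.43^i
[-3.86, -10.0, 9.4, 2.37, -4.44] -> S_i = Random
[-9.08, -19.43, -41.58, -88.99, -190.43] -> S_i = -9.08*2.14^i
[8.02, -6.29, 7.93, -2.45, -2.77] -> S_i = Random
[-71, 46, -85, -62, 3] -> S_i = Random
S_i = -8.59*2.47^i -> [-8.59, -21.22, -52.41, -129.44, -319.73]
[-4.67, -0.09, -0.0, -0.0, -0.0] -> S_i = -4.67*0.02^i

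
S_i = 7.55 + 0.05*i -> [7.55, 7.6, 7.65, 7.7, 7.75]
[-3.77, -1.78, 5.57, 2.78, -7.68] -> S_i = Random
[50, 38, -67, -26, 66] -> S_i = Random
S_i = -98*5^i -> [-98, -490, -2450, -12250, -61250]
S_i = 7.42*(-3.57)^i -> [7.42, -26.49, 94.57, -337.6, 1205.25]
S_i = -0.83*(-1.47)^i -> [-0.83, 1.22, -1.79, 2.64, -3.88]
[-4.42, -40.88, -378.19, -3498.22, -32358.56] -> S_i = -4.42*9.25^i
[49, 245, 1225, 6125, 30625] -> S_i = 49*5^i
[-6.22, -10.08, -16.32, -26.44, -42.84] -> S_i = -6.22*1.62^i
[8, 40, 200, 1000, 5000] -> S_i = 8*5^i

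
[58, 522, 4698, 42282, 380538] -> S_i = 58*9^i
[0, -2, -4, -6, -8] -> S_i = 0 + -2*i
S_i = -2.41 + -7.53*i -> [-2.41, -9.94, -17.47, -25.0, -32.53]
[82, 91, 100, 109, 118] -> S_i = 82 + 9*i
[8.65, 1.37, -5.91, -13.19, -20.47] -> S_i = 8.65 + -7.28*i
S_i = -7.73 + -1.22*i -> [-7.73, -8.95, -10.17, -11.39, -12.61]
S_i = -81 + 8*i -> [-81, -73, -65, -57, -49]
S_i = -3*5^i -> [-3, -15, -75, -375, -1875]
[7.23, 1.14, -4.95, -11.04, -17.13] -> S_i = 7.23 + -6.09*i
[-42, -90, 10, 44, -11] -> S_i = Random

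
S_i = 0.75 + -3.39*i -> [0.75, -2.64, -6.03, -9.42, -12.81]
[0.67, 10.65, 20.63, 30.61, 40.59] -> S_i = 0.67 + 9.98*i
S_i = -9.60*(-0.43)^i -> [-9.6, 4.13, -1.78, 0.76, -0.33]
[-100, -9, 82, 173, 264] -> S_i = -100 + 91*i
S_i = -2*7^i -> [-2, -14, -98, -686, -4802]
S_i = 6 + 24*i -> [6, 30, 54, 78, 102]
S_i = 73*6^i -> [73, 438, 2628, 15768, 94608]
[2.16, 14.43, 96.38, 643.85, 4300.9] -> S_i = 2.16*6.68^i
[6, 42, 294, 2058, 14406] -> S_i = 6*7^i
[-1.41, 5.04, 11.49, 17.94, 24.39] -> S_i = -1.41 + 6.45*i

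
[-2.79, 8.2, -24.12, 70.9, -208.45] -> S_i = -2.79*(-2.94)^i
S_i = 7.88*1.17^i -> [7.88, 9.22, 10.79, 12.62, 14.77]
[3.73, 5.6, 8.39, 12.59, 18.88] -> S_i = 3.73*1.50^i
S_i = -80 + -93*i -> [-80, -173, -266, -359, -452]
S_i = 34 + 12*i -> [34, 46, 58, 70, 82]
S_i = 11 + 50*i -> [11, 61, 111, 161, 211]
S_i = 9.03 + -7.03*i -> [9.03, 2.0, -5.03, -12.06, -19.09]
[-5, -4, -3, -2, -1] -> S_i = -5 + 1*i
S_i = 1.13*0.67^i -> [1.13, 0.76, 0.51, 0.34, 0.23]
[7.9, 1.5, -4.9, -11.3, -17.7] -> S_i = 7.90 + -6.40*i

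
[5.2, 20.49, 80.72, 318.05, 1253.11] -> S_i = 5.20*3.94^i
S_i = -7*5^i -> [-7, -35, -175, -875, -4375]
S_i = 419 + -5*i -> [419, 414, 409, 404, 399]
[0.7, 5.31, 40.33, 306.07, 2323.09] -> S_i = 0.70*7.59^i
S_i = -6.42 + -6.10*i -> [-6.42, -12.52, -18.62, -24.72, -30.82]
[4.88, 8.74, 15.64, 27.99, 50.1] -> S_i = 4.88*1.79^i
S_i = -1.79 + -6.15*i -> [-1.79, -7.94, -14.09, -20.24, -26.39]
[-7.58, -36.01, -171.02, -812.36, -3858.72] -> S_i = -7.58*4.75^i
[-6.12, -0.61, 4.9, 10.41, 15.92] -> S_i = -6.12 + 5.51*i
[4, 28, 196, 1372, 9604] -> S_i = 4*7^i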